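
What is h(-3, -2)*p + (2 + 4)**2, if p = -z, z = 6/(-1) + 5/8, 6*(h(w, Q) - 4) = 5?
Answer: 2975/48 ≈ 61.979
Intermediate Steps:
h(w, Q) = 29/6 (h(w, Q) = 4 + (1/6)*5 = 4 + 5/6 = 29/6)
z = -43/8 (z = 6*(-1) + 5*(1/8) = -6 + 5/8 = -43/8 ≈ -5.3750)
p = 43/8 (p = -1*(-43/8) = 43/8 ≈ 5.3750)
h(-3, -2)*p + (2 + 4)**2 = (29/6)*(43/8) + (2 + 4)**2 = 1247/48 + 6**2 = 1247/48 + 36 = 2975/48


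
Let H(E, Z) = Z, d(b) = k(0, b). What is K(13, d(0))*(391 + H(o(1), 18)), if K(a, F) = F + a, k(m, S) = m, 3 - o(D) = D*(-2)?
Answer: 5317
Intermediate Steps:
o(D) = 3 + 2*D (o(D) = 3 - D*(-2) = 3 - (-2)*D = 3 + 2*D)
d(b) = 0
K(13, d(0))*(391 + H(o(1), 18)) = (0 + 13)*(391 + 18) = 13*409 = 5317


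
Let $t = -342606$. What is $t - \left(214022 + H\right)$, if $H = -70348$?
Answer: $-486280$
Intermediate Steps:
$t - \left(214022 + H\right) = -342606 - 143674 = -486280$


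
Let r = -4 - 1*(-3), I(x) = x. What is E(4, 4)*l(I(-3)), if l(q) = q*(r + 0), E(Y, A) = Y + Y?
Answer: 24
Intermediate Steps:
E(Y, A) = 2*Y
r = -1 (r = -4 + 3 = -1)
l(q) = -q (l(q) = q*(-1 + 0) = q*(-1) = -q)
E(4, 4)*l(I(-3)) = (2*4)*(-1*(-3)) = 8*3 = 24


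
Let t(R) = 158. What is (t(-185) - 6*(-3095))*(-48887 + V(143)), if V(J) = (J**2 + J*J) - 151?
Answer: -152445920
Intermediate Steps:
V(J) = -151 + 2*J**2 (V(J) = (J**2 + J**2) - 151 = 2*J**2 - 151 = -151 + 2*J**2)
(t(-185) - 6*(-3095))*(-48887 + V(143)) = (158 - 6*(-3095))*(-48887 + (-151 + 2*143**2)) = (158 + 18570)*(-48887 + (-151 + 2*20449)) = 18728*(-48887 + (-151 + 40898)) = 18728*(-48887 + 40747) = 18728*(-8140) = -152445920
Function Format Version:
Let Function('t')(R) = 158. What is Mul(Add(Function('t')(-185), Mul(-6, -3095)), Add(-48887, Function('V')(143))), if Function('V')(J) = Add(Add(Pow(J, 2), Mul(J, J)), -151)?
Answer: -152445920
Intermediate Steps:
Function('V')(J) = Add(-151, Mul(2, Pow(J, 2))) (Function('V')(J) = Add(Add(Pow(J, 2), Pow(J, 2)), -151) = Add(Mul(2, Pow(J, 2)), -151) = Add(-151, Mul(2, Pow(J, 2))))
Mul(Add(Function('t')(-185), Mul(-6, -3095)), Add(-48887, Function('V')(143))) = Mul(Add(158, Mul(-6, -3095)), Add(-48887, Add(-151, Mul(2, Pow(143, 2))))) = Mul(Add(158, 18570), Add(-48887, Add(-151, Mul(2, 20449)))) = Mul(18728, Add(-48887, Add(-151, 40898))) = Mul(18728, Add(-48887, 40747)) = Mul(18728, -8140) = -152445920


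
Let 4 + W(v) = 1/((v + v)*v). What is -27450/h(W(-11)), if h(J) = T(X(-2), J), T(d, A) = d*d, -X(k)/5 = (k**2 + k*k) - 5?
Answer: -122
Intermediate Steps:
X(k) = 25 - 10*k**2 (X(k) = -5*((k**2 + k*k) - 5) = -5*((k**2 + k**2) - 5) = -5*(2*k**2 - 5) = -5*(-5 + 2*k**2) = 25 - 10*k**2)
W(v) = -4 + 1/(2*v**2) (W(v) = -4 + 1/((v + v)*v) = -4 + 1/(((2*v))*v) = -4 + (1/(2*v))/v = -4 + 1/(2*v**2))
T(d, A) = d**2
h(J) = 225 (h(J) = (25 - 10*(-2)**2)**2 = (25 - 10*4)**2 = (25 - 40)**2 = (-15)**2 = 225)
-27450/h(W(-11)) = -27450/225 = -27450*1/225 = -122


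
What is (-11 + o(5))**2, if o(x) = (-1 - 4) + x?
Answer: 121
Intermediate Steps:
o(x) = -5 + x
(-11 + o(5))**2 = (-11 + (-5 + 5))**2 = (-11 + 0)**2 = (-11)**2 = 121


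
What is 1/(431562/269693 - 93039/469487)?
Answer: 126617357491/177520781667 ≈ 0.71325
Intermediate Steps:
1/(431562/269693 - 93039/469487) = 1/(177520781667/126617357491) = 126617357491/177520781667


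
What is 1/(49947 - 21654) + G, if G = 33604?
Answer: 950757973/28293 ≈ 33604.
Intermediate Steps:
1/(49947 - 21654) + G = 1/(49947 - 21654) + 33604 = 1/28293 + 33604 = 950757973/28293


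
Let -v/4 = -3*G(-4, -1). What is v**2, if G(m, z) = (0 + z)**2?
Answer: 144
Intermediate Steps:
G(m, z) = z**2
v = 12 (v = -(-12)*(-1)**2 = -(-12) = -4*(-3) = 12)
v**2 = 12**2 = 144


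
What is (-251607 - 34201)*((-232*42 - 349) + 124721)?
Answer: -32761599424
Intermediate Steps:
(-251607 - 34201)*((-232*42 - 349) + 124721) = -285808*((-9744 - 349) + 124721) = -285808*(-10093 + 124721) = -285808*114628 = -32761599424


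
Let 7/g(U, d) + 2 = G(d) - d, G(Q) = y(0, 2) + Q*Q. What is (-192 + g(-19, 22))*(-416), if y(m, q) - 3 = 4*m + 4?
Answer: 37297312/467 ≈ 79866.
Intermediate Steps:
y(m, q) = 7 + 4*m (y(m, q) = 3 + (4*m + 4) = 3 + (4 + 4*m) = 7 + 4*m)
G(Q) = 7 + Q**2 (G(Q) = (7 + 4*0) + Q*Q = (7 + 0) + Q**2 = 7 + Q**2)
g(U, d) = 7/(5 + d**2 - d) (g(U, d) = 7/(-2 + ((7 + d**2) - d)) = 7/(-2 + (7 + d**2 - d)) = 7/(5 + d**2 - d))
(-192 + g(-19, 22))*(-416) = (-192 + 7/(5 + 22**2 - 1*22))*(-416) = (-192 + 7/(5 + 484 - 22))*(-416) = (-192 + 7/467)*(-416) = -89657/467*(-416) = 37297312/467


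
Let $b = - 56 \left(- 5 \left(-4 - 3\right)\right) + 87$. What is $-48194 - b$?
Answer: $-46321$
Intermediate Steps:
$b = -1873$ ($b = - 56 \left(\left(-5\right) \left(-7\right)\right) + 87 = \left(-56\right) 35 + 87 = -1960 + 87 = -1873$)
$-48194 - b = -48194 - -1873 = -48194 + 1873 = -46321$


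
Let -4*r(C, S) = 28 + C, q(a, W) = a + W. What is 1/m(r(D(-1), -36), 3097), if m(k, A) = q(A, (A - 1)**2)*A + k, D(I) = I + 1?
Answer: 1/29695005354 ≈ 3.3676e-11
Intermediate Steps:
D(I) = 1 + I
q(a, W) = W + a
r(C, S) = -7 - C/4 (r(C, S) = -(28 + C)/4 = -7 - C/4)
m(k, A) = k + A*(A + (-1 + A)**2) (m(k, A) = ((A - 1)**2 + A)*A + k = ((-1 + A)**2 + A)*A + k = (A + (-1 + A)**2)*A + k = A*(A + (-1 + A)**2) + k = k + A*(A + (-1 + A)**2))
1/m(r(D(-1), -36), 3097) = 1/((-7 - (1 - 1)/4) + 3097*(3097 + (-1 + 3097)**2)) = 1/((-7 - 1/4*0) + 3097*(3097 + 3096**2)) = 1/((-7 + 0) + 3097*(3097 + 9585216)) = 1/(-7 + 3097*9588313) = 1/(-7 + 29695005361) = 1/29695005354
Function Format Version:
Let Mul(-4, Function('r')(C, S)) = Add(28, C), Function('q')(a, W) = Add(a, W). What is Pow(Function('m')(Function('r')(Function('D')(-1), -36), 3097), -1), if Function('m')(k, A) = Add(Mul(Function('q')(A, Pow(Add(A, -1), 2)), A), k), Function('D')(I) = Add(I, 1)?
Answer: Rational(1, 29695005354) ≈ 3.3676e-11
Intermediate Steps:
Function('D')(I) = Add(1, I)
Function('q')(a, W) = Add(W, a)
Function('r')(C, S) = Add(-7, Mul(Rational(-1, 4), C)) (Function('r')(C, S) = Mul(Rational(-1, 4), Add(28, C)) = Add(-7, Mul(Rational(-1, 4), C)))
Function('m')(k, A) = Add(k, Mul(A, Add(A, Pow(Add(-1, A), 2)))) (Function('m')(k, A) = Add(Mul(Add(Pow(Add(A, -1), 2), A), A), k) = Add(Mul(Add(Pow(Add(-1, A), 2), A), A), k) = Add(Mul(Add(A, Pow(Add(-1, A), 2)), A), k) = Add(Mul(A, Add(A, Pow(Add(-1, A), 2))), k) = Add(k, Mul(A, Add(A, Pow(Add(-1, A), 2)))))
Pow(Function('m')(Function('r')(Function('D')(-1), -36), 3097), -1) = Pow(Add(Add(-7, Mul(Rational(-1, 4), Add(1, -1))), Mul(3097, Add(3097, Pow(Add(-1, 3097), 2)))), -1) = Pow(Add(Add(-7, Mul(Rational(-1, 4), 0)), Mul(3097, Add(3097, Pow(3096, 2)))), -1) = Pow(Add(Add(-7, 0), Mul(3097, Add(3097, 9585216))), -1) = Pow(Add(-7, Mul(3097, 9588313)), -1) = Pow(Add(-7, 29695005361), -1) = Pow(29695005354, -1) = Rational(1, 29695005354)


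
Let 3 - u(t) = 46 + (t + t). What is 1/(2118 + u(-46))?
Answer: 1/2167 ≈ 0.00046147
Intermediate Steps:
u(t) = -43 - 2*t (u(t) = 3 - (46 + (t + t)) = 3 - (46 + 2*t) = 3 + (-46 - 2*t) = -43 - 2*t)
1/(2118 + u(-46)) = 1/(2118 + (-43 - 2*(-46))) = 1/(2118 + (-43 + 92)) = 1/(2118 + 49) = 1/2167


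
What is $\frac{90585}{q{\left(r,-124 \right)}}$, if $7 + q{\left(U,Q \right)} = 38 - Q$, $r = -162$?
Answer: $\frac{18117}{31} \approx 584.42$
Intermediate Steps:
$q{\left(U,Q \right)} = 31 - Q$ ($q{\left(U,Q \right)} = -7 - \left(-38 + Q\right) = 31 - Q$)
$\frac{90585}{q{\left(r,-124 \right)}} = \frac{90585}{31 - -124} = \frac{90585}{31 + 124} = \frac{90585}{155} = 90585 \cdot \frac{1}{155} = \frac{18117}{31}$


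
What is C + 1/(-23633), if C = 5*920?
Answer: 108711799/23633 ≈ 4600.0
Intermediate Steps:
C = 4600
C + 1/(-23633) = 4600 + 1/(-23633) = 4600 - 1/23633 = 108711799/23633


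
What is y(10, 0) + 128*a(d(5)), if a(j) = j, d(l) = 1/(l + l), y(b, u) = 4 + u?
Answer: 84/5 ≈ 16.800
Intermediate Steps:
d(l) = 1/(2*l)
y(10, 0) + 128*a(d(5)) = (4 + 0) + 128*((½)/5) = 4 + 128*((½)*(⅕)) = 4 + 128*(⅒) = 4 + 64/5 = 84/5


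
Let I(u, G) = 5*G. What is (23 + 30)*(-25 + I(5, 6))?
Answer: 265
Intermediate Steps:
(23 + 30)*(-25 + I(5, 6)) = (23 + 30)*(-25 + 5*6) = 53*(-25 + 30) = 53*5 = 265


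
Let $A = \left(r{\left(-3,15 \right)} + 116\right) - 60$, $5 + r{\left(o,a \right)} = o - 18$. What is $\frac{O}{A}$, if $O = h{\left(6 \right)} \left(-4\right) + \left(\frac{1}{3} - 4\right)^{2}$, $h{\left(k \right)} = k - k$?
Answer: $\frac{121}{270} \approx 0.44815$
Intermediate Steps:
$h{\left(k \right)} = 0$
$r{\left(o,a \right)} = -23 + o$ ($r{\left(o,a \right)} = -5 + \left(o - 18\right) = -5 + \left(-18 + o\right) = -23 + o$)
$O = \frac{121}{9}$ ($O = 0 \left(-4\right) + \left(\frac{1}{3} - 4\right)^{2} = 0 + \left(\frac{1}{3} - 4\right)^{2} = 0 + \left(- \frac{11}{3}\right)^{2} = 0 + \frac{121}{9} = \frac{121}{9} \approx 13.444$)
$A = 30$ ($A = \left(\left(-23 - 3\right) + 116\right) - 60 = \left(-26 + 116\right) - 60 = 90 - 60 = 30$)
$\frac{O}{A} = \frac{121}{9 \cdot 30} = \frac{121}{9} \cdot \frac{1}{30} = \frac{121}{270}$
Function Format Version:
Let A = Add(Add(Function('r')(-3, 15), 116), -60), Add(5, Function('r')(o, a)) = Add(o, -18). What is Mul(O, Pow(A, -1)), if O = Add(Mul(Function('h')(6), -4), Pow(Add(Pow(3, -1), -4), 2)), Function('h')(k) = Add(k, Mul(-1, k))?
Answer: Rational(121, 270) ≈ 0.44815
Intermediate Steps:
Function('h')(k) = 0
Function('r')(o, a) = Add(-23, o) (Function('r')(o, a) = Add(-5, Add(o, -18)) = Add(-5, Add(-18, o)) = Add(-23, o))
O = Rational(121, 9) (O = Add(Mul(0, -4), Pow(Add(Pow(3, -1), -4), 2)) = Add(0, Pow(Add(Rational(1, 3), -4), 2)) = Add(0, Pow(Rational(-11, 3), 2)) = Add(0, Rational(121, 9)) = Rational(121, 9) ≈ 13.444)
A = 30 (A = Add(Add(Add(-23, -3), 116), -60) = Add(Add(-26, 116), -60) = Add(90, -60) = 30)
Mul(O, Pow(A, -1)) = Mul(Rational(121, 9), Pow(30, -1)) = Mul(Rational(121, 9), Rational(1, 30)) = Rational(121, 270)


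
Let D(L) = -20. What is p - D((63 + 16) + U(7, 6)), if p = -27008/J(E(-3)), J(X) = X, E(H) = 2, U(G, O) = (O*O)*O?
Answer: -13484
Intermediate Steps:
U(G, O) = O**3 (U(G, O) = O**2*O = O**3)
p = -13504 (p = -27008/2 = -27008*1/2 = -13504)
p - D((63 + 16) + U(7, 6)) = -13504 - 1*(-20) = -13504 + 20 = -13484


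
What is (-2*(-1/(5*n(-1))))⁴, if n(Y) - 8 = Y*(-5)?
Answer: 16/17850625 ≈ 8.9633e-7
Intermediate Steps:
n(Y) = 8 - 5*Y (n(Y) = 8 + Y*(-5) = 8 - 5*Y)
(-2*(-1/(5*n(-1))))⁴ = (-2*(-1/(5*(8 - 5*(-1)))))⁴ = (-2*(-1/(5*(8 + 5))))⁴ = (-2/((-5*13)))⁴ = (-2/(-65))⁴ = (-2*(-1/65))⁴ = (2/65)⁴ = 16/17850625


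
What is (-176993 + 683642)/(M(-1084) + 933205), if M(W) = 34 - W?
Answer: 12991/23957 ≈ 0.54226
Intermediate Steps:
(-176993 + 683642)/(M(-1084) + 933205) = (-176993 + 683642)/((34 - 1*(-1084)) + 933205) = 506649/((34 + 1084) + 933205) = 506649/(1118 + 933205) = 506649/934323 = 506649*(1/934323) = 12991/23957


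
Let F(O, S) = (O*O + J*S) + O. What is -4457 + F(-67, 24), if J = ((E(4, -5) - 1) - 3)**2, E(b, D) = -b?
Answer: 1501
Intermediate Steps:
J = 64 (J = ((-1*4 - 1) - 3)**2 = ((-4 - 1) - 3)**2 = (-5 - 3)**2 = (-8)**2 = 64)
F(O, S) = O + O**2 + 64*S (F(O, S) = (O*O + 64*S) + O = (O**2 + 64*S) + O = O + O**2 + 64*S)
-4457 + F(-67, 24) = -4457 + (-67 + (-67)**2 + 64*24) = -4457 + (-67 + 4489 + 1536) = -4457 + 5958 = 1501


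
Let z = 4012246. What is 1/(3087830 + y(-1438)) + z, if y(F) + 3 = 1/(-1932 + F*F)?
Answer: 25594834837138659262/6379178853225 ≈ 4.0122e+6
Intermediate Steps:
y(F) = -3 + 1/(-1932 + F²) (y(F) = -3 + 1/(-1932 + F*F) = -3 + 1/(-1932 + F²))
1/(3087830 + y(-1438)) + z = 1/(3087830 + (5797 - 3*(-1438)²)/(-1932 + (-1438)²)) + 4012246 = 1/(3087830 + (5797 - 3*2067844)/(-1932 + 2067844)) + 4012246 = 1/(3087830 + (5797 - 6203532)/2065912) + 4012246 = 1/(3087830 + (1/2065912)*(-6197735)) + 4012246 = 1/(3087830 - 6197735/2065912) + 4012246 = 1/(6379178853225/2065912) + 4012246 = 2065912/6379178853225 + 4012246 = 25594834837138659262/6379178853225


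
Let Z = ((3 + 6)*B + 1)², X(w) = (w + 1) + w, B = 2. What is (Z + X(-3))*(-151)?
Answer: -53756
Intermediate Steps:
X(w) = 1 + 2*w (X(w) = (1 + w) + w = 1 + 2*w)
Z = 361 (Z = ((3 + 6)*2 + 1)² = (9*2 + 1)² = (18 + 1)² = 19² = 361)
(Z + X(-3))*(-151) = (361 + (1 + 2*(-3)))*(-151) = (361 + (1 - 6))*(-151) = (361 - 5)*(-151) = 356*(-151) = -53756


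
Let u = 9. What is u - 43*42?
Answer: -1797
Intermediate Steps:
u - 43*42 = 9 - 43*42 = 9 - 1806 = -1797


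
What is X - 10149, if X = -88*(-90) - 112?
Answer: -2341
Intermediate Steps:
X = 7808 (X = 7920 - 112 = 7808)
X - 10149 = 7808 - 10149 = -2341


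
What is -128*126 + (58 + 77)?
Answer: -15993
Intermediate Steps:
-128*126 + (58 + 77) = -16128 + 135 = -15993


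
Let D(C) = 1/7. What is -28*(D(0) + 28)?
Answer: -788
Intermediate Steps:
D(C) = ⅐
-28*(D(0) + 28) = -28*(⅐ + 28) = -28*197/7 = -788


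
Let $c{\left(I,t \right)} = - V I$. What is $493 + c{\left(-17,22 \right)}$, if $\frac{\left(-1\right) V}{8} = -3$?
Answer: $901$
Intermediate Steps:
$V = 24$ ($V = \left(-8\right) \left(-3\right) = 24$)
$c{\left(I,t \right)} = - 24 I$ ($c{\left(I,t \right)} = \left(-1\right) 24 I = - 24 I$)
$493 + c{\left(-17,22 \right)} = 493 - -408 = 493 + 408 = 901$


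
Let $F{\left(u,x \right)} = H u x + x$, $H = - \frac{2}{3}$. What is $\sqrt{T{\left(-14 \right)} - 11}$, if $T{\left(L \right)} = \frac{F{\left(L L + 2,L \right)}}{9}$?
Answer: $\frac{\sqrt{1735}}{3} \approx 13.884$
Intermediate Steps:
$H = - \frac{2}{3}$ ($H = \left(-2\right) \frac{1}{3} = - \frac{2}{3} \approx -0.66667$)
$F{\left(u,x \right)} = x - \frac{2 u x}{3}$ ($F{\left(u,x \right)} = - \frac{2 u}{3} x + x = - \frac{2 u x}{3} + x = x - \frac{2 u x}{3}$)
$T{\left(L \right)} = \frac{L \left(-1 - 2 L^{2}\right)}{27}$ ($T{\left(L \right)} = \frac{\frac{1}{3} L \left(3 - 2 \left(L L + 2\right)\right)}{9} = \frac{L \left(3 - 2 \left(L^{2} + 2\right)\right)}{3} \cdot \frac{1}{9} = \frac{L \left(3 - 2 \left(2 + L^{2}\right)\right)}{3} \cdot \frac{1}{9} = \frac{L \left(3 - \left(4 + 2 L^{2}\right)\right)}{3} \cdot \frac{1}{9} = \frac{L \left(-1 - 2 L^{2}\right)}{3} \cdot \frac{1}{9} = \frac{L \left(-1 - 2 L^{2}\right)}{27}$)
$\sqrt{T{\left(-14 \right)} - 11} = \sqrt{\left(- \frac{1}{27}\right) \left(-14\right) \left(1 + 2 \left(-14\right)^{2}\right) - 11} = \sqrt{\left(- \frac{1}{27}\right) \left(-14\right) \left(1 + 2 \cdot 196\right) - 11} = \sqrt{\left(- \frac{1}{27}\right) \left(-14\right) \left(1 + 392\right) - 11} = \sqrt{\left(- \frac{1}{27}\right) \left(-14\right) 393 - 11} = \sqrt{\frac{1834}{9} - 11} = \sqrt{\frac{1735}{9}} = \frac{\sqrt{1735}}{3}$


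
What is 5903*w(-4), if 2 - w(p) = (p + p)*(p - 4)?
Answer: -365986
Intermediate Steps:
w(p) = 2 - 2*p*(-4 + p) (w(p) = 2 - (p + p)*(p - 4) = 2 - 2*p*(-4 + p))
5903*w(-4) = 5903*(2 - 2*(-4)² + 8*(-4)) = 5903*(2 - 2*16 - 32) = 5903*(2 - 32 - 32) = 5903*(-62) = -365986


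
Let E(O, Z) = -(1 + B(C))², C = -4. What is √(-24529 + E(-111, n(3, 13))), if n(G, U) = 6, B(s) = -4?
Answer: I*√24538 ≈ 156.65*I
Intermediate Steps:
E(O, Z) = -9 (E(O, Z) = -(1 - 4)² = -1*(-3)² = -1*9 = -9)
√(-24529 + E(-111, n(3, 13))) = √(-24529 - 9) = √(-24538) = I*√24538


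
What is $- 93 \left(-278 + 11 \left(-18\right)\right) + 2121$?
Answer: $46389$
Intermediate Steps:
$- 93 \left(-278 + 11 \left(-18\right)\right) + 2121 = - 93 \left(-278 - 198\right) + 2121 = \left(-93\right) \left(-476\right) + 2121 = 44268 + 2121 = 46389$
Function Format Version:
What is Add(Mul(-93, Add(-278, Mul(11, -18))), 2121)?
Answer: 46389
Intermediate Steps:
Add(Mul(-93, Add(-278, Mul(11, -18))), 2121) = Add(Mul(-93, Add(-278, -198)), 2121) = Add(Mul(-93, -476), 2121) = Add(44268, 2121) = 46389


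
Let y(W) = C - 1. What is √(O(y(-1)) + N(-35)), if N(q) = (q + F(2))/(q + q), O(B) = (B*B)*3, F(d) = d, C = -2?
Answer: √134610/70 ≈ 5.2413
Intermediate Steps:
y(W) = -3 (y(W) = -2 - 1 = -3)
O(B) = 3*B² (O(B) = B²*3 = 3*B²)
N(q) = (2 + q)/(2*q) (N(q) = (q + 2)/(q + q) = (2 + q)/((2*q)) = (2 + q)*(1/(2*q)) = (2 + q)/(2*q))
√(O(y(-1)) + N(-35)) = √(3*(-3)² + (½)*(2 - 35)/(-35)) = √(3*9 + (½)*(-1/35)*(-33)) = √(27 + 33/70) = √(1923/70) = √134610/70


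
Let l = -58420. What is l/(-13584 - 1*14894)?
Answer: 29210/14239 ≈ 2.0514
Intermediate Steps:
l/(-13584 - 1*14894) = -58420/(-13584 - 1*14894) = -58420/(-13584 - 14894) = -58420/(-28478) = -58420*(-1/28478) = 29210/14239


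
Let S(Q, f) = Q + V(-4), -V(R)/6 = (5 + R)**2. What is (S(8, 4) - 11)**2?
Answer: 81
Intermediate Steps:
V(R) = -6*(5 + R)**2
S(Q, f) = -6 + Q (S(Q, f) = Q - 6*(5 - 4)**2 = Q - 6*1**2 = Q - 6*1 = Q - 6 = -6 + Q)
(S(8, 4) - 11)**2 = ((-6 + 8) - 11)**2 = (2 - 11)**2 = (-9)**2 = 81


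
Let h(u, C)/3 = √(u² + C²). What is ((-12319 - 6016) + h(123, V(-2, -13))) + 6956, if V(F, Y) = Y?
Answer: -11379 + 3*√15298 ≈ -11008.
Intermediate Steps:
h(u, C) = 3*√(C² + u²) (h(u, C) = 3*√(u² + C²) = 3*√(C² + u²))
((-12319 - 6016) + h(123, V(-2, -13))) + 6956 = ((-12319 - 6016) + 3*√((-13)² + 123²)) + 6956 = (-18335 + 3*√(169 + 15129)) + 6956 = (-18335 + 3*√15298) + 6956 = -11379 + 3*√15298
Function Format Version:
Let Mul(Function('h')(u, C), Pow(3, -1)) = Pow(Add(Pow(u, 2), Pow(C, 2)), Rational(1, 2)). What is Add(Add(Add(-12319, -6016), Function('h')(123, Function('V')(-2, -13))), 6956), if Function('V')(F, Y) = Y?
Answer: Add(-11379, Mul(3, Pow(15298, Rational(1, 2)))) ≈ -11008.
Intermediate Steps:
Function('h')(u, C) = Mul(3, Pow(Add(Pow(C, 2), Pow(u, 2)), Rational(1, 2))) (Function('h')(u, C) = Mul(3, Pow(Add(Pow(u, 2), Pow(C, 2)), Rational(1, 2))) = Mul(3, Pow(Add(Pow(C, 2), Pow(u, 2)), Rational(1, 2))))
Add(Add(Add(-12319, -6016), Function('h')(123, Function('V')(-2, -13))), 6956) = Add(Add(Add(-12319, -6016), Mul(3, Pow(Add(Pow(-13, 2), Pow(123, 2)), Rational(1, 2)))), 6956) = Add(Add(-18335, Mul(3, Pow(Add(169, 15129), Rational(1, 2)))), 6956) = Add(Add(-18335, Mul(3, Pow(15298, Rational(1, 2)))), 6956) = Add(-11379, Mul(3, Pow(15298, Rational(1, 2))))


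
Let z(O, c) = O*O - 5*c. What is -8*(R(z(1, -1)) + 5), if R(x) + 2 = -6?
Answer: 24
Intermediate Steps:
z(O, c) = O² - 5*c
R(x) = -8 (R(x) = -2 - 6 = -8)
-8*(R(z(1, -1)) + 5) = -8*(-8 + 5) = -8*(-3) = 24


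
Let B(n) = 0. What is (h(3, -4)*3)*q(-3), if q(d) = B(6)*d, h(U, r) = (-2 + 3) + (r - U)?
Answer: 0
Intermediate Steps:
h(U, r) = 1 + r - U (h(U, r) = 1 + (r - U) = 1 + r - U)
q(d) = 0 (q(d) = 0*d = 0)
(h(3, -4)*3)*q(-3) = ((1 - 4 - 1*3)*3)*0 = ((1 - 4 - 3)*3)*0 = -6*3*0 = -18*0 = 0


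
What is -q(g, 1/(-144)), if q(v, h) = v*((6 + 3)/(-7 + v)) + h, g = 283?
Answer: -30541/3312 ≈ -9.2213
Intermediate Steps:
q(v, h) = h + 9*v/(-7 + v) (q(v, h) = v*(9/(-7 + v)) + h = 9*v/(-7 + v) + h = h + 9*v/(-7 + v))
-q(g, 1/(-144)) = -(-7/(-144) + 9*283 + 283/(-144))/(-7 + 283) = -(-7*(-1/144) + 2547 - 1/144*283)/276 = -(7/144 + 2547 - 283/144)/276 = -30541/(276*12) = -1*30541/3312 = -30541/3312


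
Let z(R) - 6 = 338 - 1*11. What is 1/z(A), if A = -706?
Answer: 1/333 ≈ 0.0030030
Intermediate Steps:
z(R) = 333 (z(R) = 6 + (338 - 1*11) = 6 + (338 - 11) = 6 + 327 = 333)
1/z(A) = 1/333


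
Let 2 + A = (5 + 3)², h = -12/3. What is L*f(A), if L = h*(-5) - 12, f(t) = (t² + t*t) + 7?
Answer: 61560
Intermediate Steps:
h = -4 (h = -12*⅓ = -4)
A = 62 (A = -2 + (5 + 3)² = -2 + 8² = -2 + 64 = 62)
f(t) = 7 + 2*t² (f(t) = (t² + t²) + 7 = 2*t² + 7 = 7 + 2*t²)
L = 8 (L = -4*(-5) - 12 = 20 - 12 = 8)
L*f(A) = 8*(7 + 2*62²) = 8*(7 + 2*3844) = 8*(7 + 7688) = 8*7695 = 61560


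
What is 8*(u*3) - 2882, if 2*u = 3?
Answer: -2846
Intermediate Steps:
u = 3/2 (u = (½)*3 = 3/2 ≈ 1.5000)
8*(u*3) - 2882 = 8*((3/2)*3) - 2882 = 8*(9/2) - 2882 = 36 - 2882 = -2846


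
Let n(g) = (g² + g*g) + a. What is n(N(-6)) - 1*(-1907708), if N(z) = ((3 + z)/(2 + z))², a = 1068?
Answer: 244323409/128 ≈ 1.9088e+6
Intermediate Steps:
N(z) = (3 + z)²/(2 + z)² (N(z) = ((3 + z)/(2 + z))² = (3 + z)²/(2 + z)²)
n(g) = 1068 + 2*g² (n(g) = (g² + g*g) + 1068 = (g² + g²) + 1068 = 2*g² + 1068 = 1068 + 2*g²)
n(N(-6)) - 1*(-1907708) = (1068 + 2*((3 - 6)²/(2 - 6)²)²) - 1*(-1907708) = (1068 + 2*((-3)²/(-4)²)²) + 1907708 = (1068 + 2*((1/16)*9)²) + 1907708 = (1068 + 2*(9/16)²) + 1907708 = (1068 + 2*(81/256)) + 1907708 = (1068 + 81/128) + 1907708 = 136785/128 + 1907708 = 244323409/128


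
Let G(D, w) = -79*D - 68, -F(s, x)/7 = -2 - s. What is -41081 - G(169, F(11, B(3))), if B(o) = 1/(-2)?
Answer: -27662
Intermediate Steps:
B(o) = -½
F(s, x) = 14 + 7*s (F(s, x) = -7*(-2 - s) = 14 + 7*s)
G(D, w) = -68 - 79*D
-41081 - G(169, F(11, B(3))) = -41081 - (-68 - 79*169) = -41081 - (-68 - 13351) = -41081 - 1*(-13419) = -41081 + 13419 = -27662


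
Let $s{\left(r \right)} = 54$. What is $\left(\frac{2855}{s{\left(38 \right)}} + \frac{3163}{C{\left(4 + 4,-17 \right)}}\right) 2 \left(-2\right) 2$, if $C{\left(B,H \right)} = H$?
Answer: $\frac{489068}{459} \approx 1065.5$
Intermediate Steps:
$\left(\frac{2855}{s{\left(38 \right)}} + \frac{3163}{C{\left(4 + 4,-17 \right)}}\right) 2 \left(-2\right) 2 = \left(\frac{2855}{54} + \frac{3163}{-17}\right) 2 \left(-2\right) 2 = \left(2855 \cdot \frac{1}{54} + 3163 \left(- \frac{1}{17}\right)\right) \left(\left(-4\right) 2\right) = \left(\frac{2855}{54} - \frac{3163}{17}\right) \left(-8\right) = \left(- \frac{122267}{918}\right) \left(-8\right) = \frac{489068}{459}$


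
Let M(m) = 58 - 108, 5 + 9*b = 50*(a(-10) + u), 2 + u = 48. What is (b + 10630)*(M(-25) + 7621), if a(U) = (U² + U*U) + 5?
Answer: 819295765/9 ≈ 9.1033e+7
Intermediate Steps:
u = 46 (u = -2 + 48 = 46)
a(U) = 5 + 2*U² (a(U) = (U² + U²) + 5 = 2*U² + 5 = 5 + 2*U²)
b = 12545/9 (b = -5/9 + (50*((5 + 2*(-10)²) + 46))/9 = -5/9 + (50*((5 + 2*100) + 46))/9 = -5/9 + (50*((5 + 200) + 46))/9 = -5/9 + (50*(205 + 46))/9 = -5/9 + (50*251)/9 = -5/9 + (⅑)*12550 = -5/9 + 12550/9 = 12545/9 ≈ 1393.9)
M(m) = -50
(b + 10630)*(M(-25) + 7621) = (12545/9 + 10630)*(-50 + 7621) = (108215/9)*7571 = 819295765/9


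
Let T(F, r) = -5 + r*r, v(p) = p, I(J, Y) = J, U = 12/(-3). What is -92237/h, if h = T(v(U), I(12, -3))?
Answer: -92237/139 ≈ -663.58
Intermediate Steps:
U = -4 (U = 12*(-⅓) = -4)
T(F, r) = -5 + r²
h = 139 (h = -5 + 12² = -5 + 144 = 139)
-92237/h = -92237/139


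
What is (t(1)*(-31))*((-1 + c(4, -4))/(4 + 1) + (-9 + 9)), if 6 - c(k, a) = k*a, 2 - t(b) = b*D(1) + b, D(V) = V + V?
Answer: 651/5 ≈ 130.20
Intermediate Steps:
D(V) = 2*V
t(b) = 2 - 3*b (t(b) = 2 - (b*(2*1) + b) = 2 - (b*2 + b) = 2 - (2*b + b) = 2 - 3*b)
c(k, a) = 6 - a*k (c(k, a) = 6 - k*a = 6 - a*k)
(t(1)*(-31))*((-1 + c(4, -4))/(4 + 1) + (-9 + 9)) = ((2 - 3*1)*(-31))*((-1 + (6 - 1*(-4)*4))/(4 + 1) + (-9 + 9)) = ((2 - 3)*(-31))*((-1 + (6 + 16))/5 + 0) = (-1*(-31))*((-1 + 22)*(⅕) + 0) = 31*(21*(⅕) + 0) = 31*(21/5 + 0) = 31*(21/5) = 651/5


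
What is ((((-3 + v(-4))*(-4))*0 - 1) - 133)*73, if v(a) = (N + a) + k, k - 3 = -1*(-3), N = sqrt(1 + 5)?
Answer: -9782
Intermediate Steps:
N = sqrt(6) ≈ 2.4495
k = 6 (k = 3 - 1*(-3) = 3 + 3 = 6)
v(a) = 6 + a + sqrt(6) (v(a) = (sqrt(6) + a) + 6 = (a + sqrt(6)) + 6 = 6 + a + sqrt(6))
((((-3 + v(-4))*(-4))*0 - 1) - 133)*73 = ((((-3 + (6 - 4 + sqrt(6)))*(-4))*0 - 1) - 133)*73 = ((((-3 + (2 + sqrt(6)))*(-4))*0 - 1) - 133)*73 = ((((-1 + sqrt(6))*(-4))*0 - 1) - 133)*73 = (((4 - 4*sqrt(6))*0 - 1) - 133)*73 = ((0 - 1) - 133)*73 = (-1 - 133)*73 = -134*73 = -9782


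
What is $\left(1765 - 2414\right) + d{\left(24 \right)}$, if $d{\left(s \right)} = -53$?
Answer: $-702$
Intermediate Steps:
$\left(1765 - 2414\right) + d{\left(24 \right)} = \left(1765 - 2414\right) - 53 = -649 - 53 = -702$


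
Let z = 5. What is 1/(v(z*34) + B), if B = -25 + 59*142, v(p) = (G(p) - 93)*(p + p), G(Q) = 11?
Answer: -1/19527 ≈ -5.1211e-5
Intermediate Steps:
v(p) = -164*p (v(p) = (11 - 93)*(p + p) = -164*p)
B = 8353 (B = -25 + 8378 = 8353)
1/(v(z*34) + B) = 1/(-820*34 + 8353) = 1/(-164*170 + 8353) = 1/(-27880 + 8353) = 1/(-19527) = -1/19527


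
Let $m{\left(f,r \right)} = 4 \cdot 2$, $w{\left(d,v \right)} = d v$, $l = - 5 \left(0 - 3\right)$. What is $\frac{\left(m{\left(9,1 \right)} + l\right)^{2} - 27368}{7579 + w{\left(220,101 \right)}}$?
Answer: $- \frac{26839}{29799} \approx -0.90067$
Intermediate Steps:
$l = 15$ ($l = \left(-5\right) \left(-3\right) = 15$)
$m{\left(f,r \right)} = 8$
$\frac{\left(m{\left(9,1 \right)} + l\right)^{2} - 27368}{7579 + w{\left(220,101 \right)}} = \frac{\left(8 + 15\right)^{2} - 27368}{7579 + 220 \cdot 101} = \frac{23^{2} - 27368}{7579 + 22220} = \frac{529 - 27368}{29799} = \left(-26839\right) \frac{1}{29799} = - \frac{26839}{29799}$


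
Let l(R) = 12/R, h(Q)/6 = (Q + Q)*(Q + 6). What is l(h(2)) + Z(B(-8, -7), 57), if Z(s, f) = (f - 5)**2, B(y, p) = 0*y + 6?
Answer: 43265/16 ≈ 2704.1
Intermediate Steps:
B(y, p) = 6 (B(y, p) = 0 + 6 = 6)
h(Q) = 12*Q*(6 + Q) (h(Q) = 6*((Q + Q)*(Q + 6)) = 6*((2*Q)*(6 + Q)) = 6*(2*Q*(6 + Q)) = 12*Q*(6 + Q))
Z(s, f) = (-5 + f)**2
l(h(2)) + Z(B(-8, -7), 57) = 12/((12*2*(6 + 2))) + (-5 + 57)**2 = 12/((12*2*8)) + 52**2 = 12/192 + 2704 = 12*(1/192) + 2704 = 1/16 + 2704 = 43265/16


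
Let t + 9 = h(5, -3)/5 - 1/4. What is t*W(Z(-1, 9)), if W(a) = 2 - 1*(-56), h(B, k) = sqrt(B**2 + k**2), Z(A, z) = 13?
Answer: -1073/2 + 58*sqrt(34)/5 ≈ -468.86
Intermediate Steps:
W(a) = 58 (W(a) = 2 + 56 = 58)
t = -37/4 + sqrt(34)/5 (t = -9 + (sqrt(5**2 + (-3)**2)/5 - 1/4) = -9 + (sqrt(25 + 9)*(1/5) - 1*1/4) = -9 + (sqrt(34)*(1/5) - 1/4) = -9 + (sqrt(34)/5 - 1/4) = -9 + (-1/4 + sqrt(34)/5) = -37/4 + sqrt(34)/5 ≈ -8.0838)
t*W(Z(-1, 9)) = (-37/4 + sqrt(34)/5)*58 = -1073/2 + 58*sqrt(34)/5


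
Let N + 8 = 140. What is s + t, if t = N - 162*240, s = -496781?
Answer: -535529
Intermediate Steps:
N = 132 (N = -8 + 140 = 132)
t = -38748 (t = 132 - 162*240 = 132 - 38880 = -38748)
s + t = -496781 - 38748 = -535529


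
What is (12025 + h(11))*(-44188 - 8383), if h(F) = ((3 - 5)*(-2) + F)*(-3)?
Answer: -629800580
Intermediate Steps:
h(F) = -12 - 3*F (h(F) = (-2*(-2) + F)*(-3) = (4 + F)*(-3) = -12 - 3*F)
(12025 + h(11))*(-44188 - 8383) = (12025 + (-12 - 3*11))*(-44188 - 8383) = (12025 + (-12 - 33))*(-52571) = (12025 - 45)*(-52571) = 11980*(-52571) = -629800580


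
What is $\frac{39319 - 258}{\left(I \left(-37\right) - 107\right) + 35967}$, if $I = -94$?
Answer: $\frac{39061}{39338} \approx 0.99296$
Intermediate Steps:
$\frac{39319 - 258}{\left(I \left(-37\right) - 107\right) + 35967} = \frac{39319 - 258}{\left(\left(-94\right) \left(-37\right) - 107\right) + 35967} = \frac{39061}{\left(3478 - 107\right) + 35967} = \frac{39061}{3371 + 35967} = \frac{39061}{39338}$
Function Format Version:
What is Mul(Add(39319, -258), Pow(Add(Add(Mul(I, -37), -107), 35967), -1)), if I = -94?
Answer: Rational(39061, 39338) ≈ 0.99296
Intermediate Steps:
Mul(Add(39319, -258), Pow(Add(Add(Mul(I, -37), -107), 35967), -1)) = Mul(Add(39319, -258), Pow(Add(Add(Mul(-94, -37), -107), 35967), -1)) = Mul(39061, Pow(Add(Add(3478, -107), 35967), -1)) = Mul(39061, Pow(Add(3371, 35967), -1)) = Mul(39061, Pow(39338, -1)) = Mul(39061, Rational(1, 39338)) = Rational(39061, 39338)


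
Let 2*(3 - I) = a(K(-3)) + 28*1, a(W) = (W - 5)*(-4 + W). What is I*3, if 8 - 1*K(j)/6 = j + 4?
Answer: -2142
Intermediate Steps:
K(j) = 24 - 6*j (K(j) = 48 - 6*(j + 4) = 48 - 6*(4 + j) = 48 + (-24 - 6*j) = 24 - 6*j)
a(W) = (-5 + W)*(-4 + W)
I = -714 (I = 3 - ((20 + (24 - 6*(-3))**2 - 9*(24 - 6*(-3))) + 28*1)/2 = 3 - ((20 + (24 + 18)**2 - 9*(24 + 18)) + 28)/2 = 3 - ((20 + 42**2 - 9*42) + 28)/2 = 3 - ((20 + 1764 - 378) + 28)/2 = 3 - (1406 + 28)/2 = 3 - 1/2*1434 = 3 - 717 = -714)
I*3 = -714*3 = -2142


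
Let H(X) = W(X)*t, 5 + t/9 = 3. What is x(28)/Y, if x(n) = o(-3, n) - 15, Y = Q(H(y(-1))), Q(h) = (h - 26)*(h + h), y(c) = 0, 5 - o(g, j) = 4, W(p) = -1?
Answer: 7/144 ≈ 0.048611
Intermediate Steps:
o(g, j) = 1 (o(g, j) = 5 - 1*4 = 5 - 4 = 1)
t = -18 (t = -45 + 9*3 = -45 + 27 = -18)
H(X) = 18 (H(X) = -1*(-18) = 18)
Q(h) = 2*h*(-26 + h) (Q(h) = (-26 + h)*(2*h) = 2*h*(-26 + h))
Y = -288 (Y = 2*18*(-26 + 18) = 2*18*(-8) = -288)
x(n) = -14 (x(n) = 1 - 15 = -14)
x(28)/Y = -14/(-288) = -14*(-1/288) = 7/144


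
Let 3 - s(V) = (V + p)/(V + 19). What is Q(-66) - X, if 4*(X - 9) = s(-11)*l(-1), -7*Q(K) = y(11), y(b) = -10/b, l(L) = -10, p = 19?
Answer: -298/77 ≈ -3.8701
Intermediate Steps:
s(V) = 2 (s(V) = 3 - (V + 19)/(V + 19) = 3 - (19 + V)/(19 + V) = 3 - 1*1 = 3 - 1 = 2)
Q(K) = 10/77 (Q(K) = -(-10)/(7*11) = -⅐*(-10/11) = 10/77)
X = 4 (X = 9 + (2*(-10))/4 = 9 + (¼)*(-20) = 9 - 5 = 4)
Q(-66) - X = 10/77 - 1*4 = 10/77 - 4 = -298/77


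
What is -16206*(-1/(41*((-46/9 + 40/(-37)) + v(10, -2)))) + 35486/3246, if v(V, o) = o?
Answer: -3387079745/90764652 ≈ -37.317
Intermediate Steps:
-16206*(-1/(41*((-46/9 + 40/(-37)) + v(10, -2)))) + 35486/3246 = -16206*(-1/(41*((-46/9 + 40/(-37)) - 2))) + 35486/3246 = -16206*(-1/(41*((-46*⅑ + 40*(-1/37)) - 2))) + 35486*(1/3246) = -16206*(-1/(41*((-46/9 - 40/37) - 2))) + 17743/1623 = -16206*(-1/(41*(-2062/333 - 2))) + 17743/1623 = -16206/((-41*(-2728/333))) + 17743/1623 = -16206/111848/333 + 17743/1623 = -16206*333/111848 + 17743/1623 = -2698299/55924 + 17743/1623 = -3387079745/90764652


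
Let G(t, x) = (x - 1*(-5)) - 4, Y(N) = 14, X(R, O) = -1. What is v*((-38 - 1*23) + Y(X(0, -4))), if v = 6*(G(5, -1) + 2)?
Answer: -564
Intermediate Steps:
G(t, x) = 1 + x (G(t, x) = (x + 5) - 4 = (5 + x) - 4 = 1 + x)
v = 12 (v = 6*((1 - 1) + 2) = 6*(0 + 2) = 6*2 = 12)
v*((-38 - 1*23) + Y(X(0, -4))) = 12*((-38 - 1*23) + 14) = 12*((-38 - 23) + 14) = 12*(-61 + 14) = 12*(-47) = -564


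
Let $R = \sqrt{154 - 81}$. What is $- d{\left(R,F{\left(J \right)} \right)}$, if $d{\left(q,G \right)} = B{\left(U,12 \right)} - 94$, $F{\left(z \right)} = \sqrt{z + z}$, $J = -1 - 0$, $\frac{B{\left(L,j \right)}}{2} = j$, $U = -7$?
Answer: $70$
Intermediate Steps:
$B{\left(L,j \right)} = 2 j$
$R = \sqrt{73} \approx 8.544$
$J = -1$ ($J = -1 + 0 = -1$)
$F{\left(z \right)} = \sqrt{2} \sqrt{z}$ ($F{\left(z \right)} = \sqrt{2 z} = \sqrt{2} \sqrt{z}$)
$d{\left(q,G \right)} = -70$ ($d{\left(q,G \right)} = 2 \cdot 12 - 94 = 24 - 94 = -70$)
$- d{\left(R,F{\left(J \right)} \right)} = \left(-1\right) \left(-70\right) = 70$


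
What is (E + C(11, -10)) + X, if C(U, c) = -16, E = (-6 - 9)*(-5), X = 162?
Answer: 221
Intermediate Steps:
E = 75 (E = -15*(-5) = 75)
(E + C(11, -10)) + X = (75 - 16) + 162 = 59 + 162 = 221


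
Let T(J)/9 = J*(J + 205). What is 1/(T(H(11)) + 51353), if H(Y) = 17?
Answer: 1/85319 ≈ 1.1721e-5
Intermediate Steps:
T(J) = 9*J*(205 + J) (T(J) = 9*(J*(J + 205)) = 9*(J*(205 + J)) = 9*J*(205 + J))
1/(T(H(11)) + 51353) = 1/(9*17*(205 + 17) + 51353) = 1/(9*17*222 + 51353) = 1/(33966 + 51353) = 1/85319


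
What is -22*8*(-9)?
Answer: 1584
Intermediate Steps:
-22*8*(-9) = -176*(-9) = 1584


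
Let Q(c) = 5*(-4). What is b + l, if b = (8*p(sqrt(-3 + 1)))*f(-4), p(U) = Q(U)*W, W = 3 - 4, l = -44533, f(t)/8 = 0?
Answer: -44533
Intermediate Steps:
f(t) = 0 (f(t) = 8*0 = 0)
Q(c) = -20
W = -1
p(U) = 20 (p(U) = -20*(-1) = 20)
b = 0 (b = (8*20)*0 = 160*0 = 0)
b + l = 0 - 44533 = -44533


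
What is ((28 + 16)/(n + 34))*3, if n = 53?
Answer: 44/29 ≈ 1.5172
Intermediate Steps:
((28 + 16)/(n + 34))*3 = ((28 + 16)/(53 + 34))*3 = (44/87)*3 = 44/29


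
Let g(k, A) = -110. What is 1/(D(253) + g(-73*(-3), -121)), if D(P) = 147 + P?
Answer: 1/290 ≈ 0.0034483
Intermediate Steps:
1/(D(253) + g(-73*(-3), -121)) = 1/((147 + 253) - 110) = 1/(400 - 110) = 1/290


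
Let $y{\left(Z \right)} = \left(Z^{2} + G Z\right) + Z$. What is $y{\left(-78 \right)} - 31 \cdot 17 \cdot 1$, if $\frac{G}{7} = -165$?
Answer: $95569$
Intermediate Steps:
$G = -1155$ ($G = 7 \left(-165\right) = -1155$)
$y{\left(Z \right)} = Z^{2} - 1154 Z$ ($y{\left(Z \right)} = \left(Z^{2} - 1155 Z\right) + Z = Z^{2} - 1154 Z$)
$y{\left(-78 \right)} - 31 \cdot 17 \cdot 1 = - 78 \left(-1154 - 78\right) - 31 \cdot 17 \cdot 1 = \left(-78\right) \left(-1232\right) - 527 \cdot 1 = 96096 - 527 = 95569$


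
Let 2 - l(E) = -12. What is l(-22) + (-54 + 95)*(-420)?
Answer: -17206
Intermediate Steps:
l(E) = 14 (l(E) = 2 - 1*(-12) = 2 + 12 = 14)
l(-22) + (-54 + 95)*(-420) = 14 + (-54 + 95)*(-420) = 14 + 41*(-420) = 14 - 17220 = -17206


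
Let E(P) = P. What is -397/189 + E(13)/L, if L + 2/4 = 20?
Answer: -271/189 ≈ -1.4339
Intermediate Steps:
L = 39/2 (L = -½ + 20 = 39/2 ≈ 19.500)
-397/189 + E(13)/L = -397/189 + 13/(39/2) = -397*1/189 + 13*(2/39) = -397/189 + ⅔ = -271/189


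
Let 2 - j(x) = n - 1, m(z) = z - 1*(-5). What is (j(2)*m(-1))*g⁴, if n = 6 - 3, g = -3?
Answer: 0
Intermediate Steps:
m(z) = 5 + z (m(z) = z + 5 = 5 + z)
n = 3
j(x) = 0 (j(x) = 2 - (3 - 1) = 2 - 1*2 = 2 - 2 = 0)
(j(2)*m(-1))*g⁴ = (0*(5 - 1))*(-3)⁴ = (0*4)*81 = 0*81 = 0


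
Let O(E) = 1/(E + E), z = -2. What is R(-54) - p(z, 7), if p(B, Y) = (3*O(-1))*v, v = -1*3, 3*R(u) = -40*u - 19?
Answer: 4255/6 ≈ 709.17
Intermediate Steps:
R(u) = -19/3 - 40*u/3 (R(u) = (-40*u - 19)/3 = (-19 - 40*u)/3 = -19/3 - 40*u/3)
O(E) = 1/(2*E)
v = -3
p(B, Y) = 9/2 (p(B, Y) = (3*((½)/(-1)))*(-3) = (3*((½)*(-1)))*(-3) = (3*(-½))*(-3) = -3/2*(-3) = 9/2)
R(-54) - p(z, 7) = (-19/3 - 40/3*(-54)) - 1*9/2 = (-19/3 + 720) - 9/2 = 2141/3 - 9/2 = 4255/6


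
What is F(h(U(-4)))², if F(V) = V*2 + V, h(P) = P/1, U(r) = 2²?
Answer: 144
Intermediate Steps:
U(r) = 4
h(P) = P (h(P) = P*1 = P)
F(V) = 3*V (F(V) = 2*V + V = 3*V)
F(h(U(-4)))² = (3*4)² = 12² = 144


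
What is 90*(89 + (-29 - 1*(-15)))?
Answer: 6750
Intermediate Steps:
90*(89 + (-29 - 1*(-15))) = 90*(89 + (-29 + 15)) = 90*(89 - 14) = 90*75 = 6750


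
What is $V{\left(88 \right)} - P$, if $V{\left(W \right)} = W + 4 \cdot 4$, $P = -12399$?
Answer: $12503$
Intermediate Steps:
$V{\left(W \right)} = 16 + W$ ($V{\left(W \right)} = W + 16 = 16 + W$)
$V{\left(88 \right)} - P = \left(16 + 88\right) - -12399 = 104 + 12399 = 12503$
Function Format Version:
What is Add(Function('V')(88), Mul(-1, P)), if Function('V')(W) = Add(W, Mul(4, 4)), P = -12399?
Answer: 12503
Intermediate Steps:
Function('V')(W) = Add(16, W) (Function('V')(W) = Add(W, 16) = Add(16, W))
Add(Function('V')(88), Mul(-1, P)) = Add(Add(16, 88), Mul(-1, -12399)) = Add(104, 12399) = 12503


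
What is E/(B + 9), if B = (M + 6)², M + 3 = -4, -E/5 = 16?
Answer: -8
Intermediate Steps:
E = -80 (E = -5*16 = -80)
M = -7 (M = -3 - 4 = -7)
B = 1 (B = (-7 + 6)² = (-1)² = 1)
E/(B + 9) = -80/(1 + 9) = -80/10 = (⅒)*(-80) = -8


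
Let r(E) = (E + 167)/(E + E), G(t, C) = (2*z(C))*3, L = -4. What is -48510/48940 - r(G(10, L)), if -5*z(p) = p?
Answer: -2218397/117456 ≈ -18.887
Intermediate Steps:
z(p) = -p/5
G(t, C) = -6*C/5 (G(t, C) = (2*(-C/5))*3 = -2*C/5*3 = -6*C/5)
r(E) = (167 + E)/(2*E) (r(E) = (167 + E)/((2*E)) = (167 + E)*(1/(2*E)) = (167 + E)/(2*E))
-48510/48940 - r(G(10, L)) = -48510/48940 - (167 - 6/5*(-4))/(2*((-6/5*(-4)))) = -48510*1/48940 - (167 + 24/5)/(2*24/5) = -4851/4894 - 5*859/(2*24*5) = -4851/4894 - 1*859/48 = -4851/4894 - 859/48 = -2218397/117456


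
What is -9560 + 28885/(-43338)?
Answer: -414340165/43338 ≈ -9560.7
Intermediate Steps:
-9560 + 28885/(-43338) = -9560 + 28885*(-1/43338) = -9560 - 28885/43338 = -414340165/43338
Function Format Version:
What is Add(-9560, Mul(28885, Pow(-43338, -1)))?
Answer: Rational(-414340165, 43338) ≈ -9560.7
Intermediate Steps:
Add(-9560, Mul(28885, Pow(-43338, -1))) = Add(-9560, Mul(28885, Rational(-1, 43338))) = Add(-9560, Rational(-28885, 43338)) = Rational(-414340165, 43338)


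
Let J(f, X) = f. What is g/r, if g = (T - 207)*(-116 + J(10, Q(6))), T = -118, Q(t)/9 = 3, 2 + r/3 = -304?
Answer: -17225/459 ≈ -37.527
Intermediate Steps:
r = -918 (r = -6 + 3*(-304) = -6 - 912 = -918)
Q(t) = 27 (Q(t) = 9*3 = 27)
g = 34450 (g = (-118 - 207)*(-116 + 10) = -325*(-106) = 34450)
g/r = 34450/(-918) = 34450*(-1/918) = -17225/459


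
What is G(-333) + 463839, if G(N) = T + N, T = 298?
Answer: 463804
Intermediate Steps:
G(N) = 298 + N
G(-333) + 463839 = (298 - 333) + 463839 = -35 + 463839 = 463804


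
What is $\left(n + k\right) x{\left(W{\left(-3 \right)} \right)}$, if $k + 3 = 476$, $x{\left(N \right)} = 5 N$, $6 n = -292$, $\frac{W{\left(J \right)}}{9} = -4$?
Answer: $-76380$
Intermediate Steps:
$W{\left(J \right)} = -36$ ($W{\left(J \right)} = 9 \left(-4\right) = -36$)
$n = - \frac{146}{3}$ ($n = \frac{1}{6} \left(-292\right) = - \frac{146}{3} \approx -48.667$)
$k = 473$ ($k = -3 + 476 = 473$)
$\left(n + k\right) x{\left(W{\left(-3 \right)} \right)} = \left(- \frac{146}{3} + 473\right) 5 \left(-36\right) = \frac{1273}{3} \left(-180\right) = -76380$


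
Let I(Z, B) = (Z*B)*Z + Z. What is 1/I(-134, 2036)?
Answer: 1/36558282 ≈ 2.7354e-8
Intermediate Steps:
I(Z, B) = Z + B*Z**2 (I(Z, B) = (B*Z)*Z + Z = B*Z**2 + Z = Z + B*Z**2)
1/I(-134, 2036) = 1/(-134*(1 + 2036*(-134))) = 1/(-134*(1 - 272824)) = 1/(-134*(-272823)) = 1/36558282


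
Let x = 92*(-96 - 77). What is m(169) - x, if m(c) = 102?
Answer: 16018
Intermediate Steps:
x = -15916 (x = 92*(-173) = -15916)
m(169) - x = 102 - 1*(-15916) = 102 + 15916 = 16018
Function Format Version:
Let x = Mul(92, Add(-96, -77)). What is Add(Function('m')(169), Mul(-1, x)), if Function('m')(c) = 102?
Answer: 16018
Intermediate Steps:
x = -15916 (x = Mul(92, -173) = -15916)
Add(Function('m')(169), Mul(-1, x)) = Add(102, Mul(-1, -15916)) = Add(102, 15916) = 16018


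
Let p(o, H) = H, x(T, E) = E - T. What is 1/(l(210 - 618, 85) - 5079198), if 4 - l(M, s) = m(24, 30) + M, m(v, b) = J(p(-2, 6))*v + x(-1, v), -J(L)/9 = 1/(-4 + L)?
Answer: -1/5078703 ≈ -1.9690e-7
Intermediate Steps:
J(L) = -9/(-4 + L)
m(v, b) = 1 - 7*v/2 (m(v, b) = (-9/(-4 + 6))*v + (v - 1*(-1)) = (-9/2)*v + (v + 1) = (-9*½)*v + (1 + v) = -9*v/2 + (1 + v) = 1 - 7*v/2)
l(M, s) = 87 - M (l(M, s) = 4 - ((1 - 7/2*24) + M) = 4 - ((1 - 84) + M) = 4 - (-83 + M) = 4 + (83 - M) = 87 - M)
1/(l(210 - 618, 85) - 5079198) = 1/((87 - (210 - 618)) - 5079198) = 1/((87 - 1*(-408)) - 5079198) = 1/((87 + 408) - 5079198) = 1/(495 - 5079198) = 1/(-5078703) = -1/5078703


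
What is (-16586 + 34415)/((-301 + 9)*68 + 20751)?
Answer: 17829/895 ≈ 19.921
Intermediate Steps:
(-16586 + 34415)/((-301 + 9)*68 + 20751) = 17829/(-292*68 + 20751) = 17829/(-19856 + 20751) = 17829/895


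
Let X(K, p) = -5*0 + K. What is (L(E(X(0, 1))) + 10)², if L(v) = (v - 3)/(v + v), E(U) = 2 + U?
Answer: 1521/16 ≈ 95.063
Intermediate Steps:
X(K, p) = K (X(K, p) = 0 + K = K)
L(v) = (-3 + v)/(2*v) (L(v) = (-3 + v)/((2*v)) = (-3 + v)*(1/(2*v)) = (-3 + v)/(2*v))
(L(E(X(0, 1))) + 10)² = ((-3 + (2 + 0))/(2*(2 + 0)) + 10)² = ((½)*(-3 + 2)/2 + 10)² = ((½)*(½)*(-1) + 10)² = (-¼ + 10)² = (39/4)² = 1521/16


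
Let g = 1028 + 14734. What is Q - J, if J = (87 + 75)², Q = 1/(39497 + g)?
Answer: -1450217195/55259 ≈ -26244.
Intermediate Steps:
g = 15762
Q = 1/55259 (Q = 1/(39497 + 15762) = 1/55259 ≈ 1.8097e-5)
J = 26244 (J = 162² = 26244)
Q - J = 1/55259 - 1*26244 = 1/55259 - 26244 = -1450217195/55259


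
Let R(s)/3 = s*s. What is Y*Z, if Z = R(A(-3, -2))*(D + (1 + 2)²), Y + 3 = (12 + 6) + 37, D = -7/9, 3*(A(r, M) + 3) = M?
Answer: 465608/27 ≈ 17245.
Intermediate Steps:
A(r, M) = -3 + M/3
R(s) = 3*s² (R(s) = 3*(s*s) = 3*s²)
D = -7/9 (D = -7*⅑ = -7/9 ≈ -0.77778)
Y = 52 (Y = -3 + ((12 + 6) + 37) = -3 + (18 + 37) = -3 + 55 = 52)
Z = 8954/27 (Z = (3*(-3 + (⅓)*(-2))²)*(-7/9 + (1 + 2)²) = (3*(-3 - ⅔)²)*(-7/9 + 3²) = (3*(-11/3)²)*(-7/9 + 9) = (3*(121/9))*(74/9) = (121/3)*(74/9) = 8954/27 ≈ 331.63)
Y*Z = 52*(8954/27) = 465608/27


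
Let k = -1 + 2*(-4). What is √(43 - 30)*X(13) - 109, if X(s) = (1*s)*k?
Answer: -109 - 117*√13 ≈ -530.85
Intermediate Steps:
k = -9 (k = -1 - 8 = -9)
X(s) = -9*s (X(s) = (1*s)*(-9) = s*(-9) = -9*s)
√(43 - 30)*X(13) - 109 = √(43 - 30)*(-9*13) - 109 = √13*(-117) - 109 = -117*√13 - 109 = -109 - 117*√13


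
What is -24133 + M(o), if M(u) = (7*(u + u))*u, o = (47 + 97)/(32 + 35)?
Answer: -108042733/4489 ≈ -24068.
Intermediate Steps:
o = 144/67 ≈ 2.1493
M(u) = 14*u² (M(u) = (7*(2*u))*u = (14*u)*u = 14*u²)
-24133 + M(o) = -24133 + 14*(144/67)² = -24133 + 14*(20736/4489) = -24133 + 290304/4489 = -108042733/4489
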